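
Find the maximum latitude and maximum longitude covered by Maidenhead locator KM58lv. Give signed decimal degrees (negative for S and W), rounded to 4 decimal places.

38.9167, 31.0000

Field K=10, M=12: +10·20° lon, +12·10° lat → SW at lon 20°, lat 30°.
Square 5, 8: +5·2° lon, +8·1° lat → SW at lon 30°, lat 38°.
Subsquare l=11, v=21: +11·0.0833333° lon, +21·0.0416667° lat → SW at lon 30.9167°, lat 38.875°.
Cell spans 0.0833333° lon × 0.0416667° lat. NE corner is SW corner plus one full cell.
latitude 38.9167, longitude 31.0000.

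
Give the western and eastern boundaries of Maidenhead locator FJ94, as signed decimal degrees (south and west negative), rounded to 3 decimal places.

-62.000, -60.000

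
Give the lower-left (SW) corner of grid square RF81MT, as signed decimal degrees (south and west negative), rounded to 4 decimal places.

-38.2083, 177.0000

Field R=17, F=5: +17·20° lon, +5·10° lat → SW at lon 160°, lat -40°.
Square 8, 1: +8·2° lon, +1·1° lat → SW at lon 176°, lat -39°.
Subsquare m=12, t=19: +12·0.0833333° lon, +19·0.0416667° lat → SW at lon 177°, lat -38.2083°.
latitude -38.2083, longitude 177.0000.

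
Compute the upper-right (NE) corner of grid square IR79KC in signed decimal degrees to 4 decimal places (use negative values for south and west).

Field I=8, R=17: +8·20° lon, +17·10° lat → SW at lon -20°, lat 80°.
Square 7, 9: +7·2° lon, +9·1° lat → SW at lon -6°, lat 89°.
Subsquare k=10, c=2: +10·0.0833333° lon, +2·0.0416667° lat → SW at lon -5.16667°, lat 89.0833°.
Cell spans 0.0833333° lon × 0.0416667° lat. NE corner is SW corner plus one full cell.
latitude 89.1250, longitude -5.0833.

89.1250, -5.0833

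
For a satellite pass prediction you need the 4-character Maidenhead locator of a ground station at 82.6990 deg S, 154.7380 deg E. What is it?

QA77

Offset from 180°W / 90°S: lon 334.74°, lat 7.30°.
Field: lon ⌊334.74/20⌋ = 16 → Q; lat ⌊7.30/10⌋ = 0 → A.
Square: lon ⌊14.74/2⌋ = 7; lat ⌊7.30/1⌋ = 7.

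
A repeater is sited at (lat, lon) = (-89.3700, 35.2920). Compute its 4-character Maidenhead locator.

Shift to the Maidenhead origin (180°W, 90°S): lon 215.29, lat 0.63.
Field: lon ⌊215.29/20⌋ = 10 → K; lat ⌊0.63/10⌋ = 0 → A.
Square: lon ⌊15.29/2⌋ = 7; lat ⌊0.63/1⌋ = 0.

KA70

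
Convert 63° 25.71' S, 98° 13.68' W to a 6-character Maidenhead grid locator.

Shift to the Maidenhead origin (180°W, 90°S): lon 81.7720, lat 26.5715.
Field (20°×10°, letters A–R): lon ⌊81.7720/20⌋ = 4 → E; lat ⌊26.5715/10⌋ = 2 → C.
Square (2°×1°, digits 0–9): lon ⌊1.7720/2⌋ = 0; lat ⌊6.5715/1⌋ = 6.
Subsquare (5′×2.5′, letters a–x): lon ⌊1.7720/0.0833333⌋ = 21 → v; lat ⌊0.5715/0.0416667⌋ = 13 → n.

EC06vn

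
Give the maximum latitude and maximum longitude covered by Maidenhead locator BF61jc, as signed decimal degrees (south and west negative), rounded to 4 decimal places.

Field B=1, F=5: +1·20° lon, +5·10° lat → SW at lon -160°, lat -40°.
Square 6, 1: +6·2° lon, +1·1° lat → SW at lon -148°, lat -39°.
Subsquare j=9, c=2: +9·0.0833333° lon, +2·0.0416667° lat → SW at lon -147.25°, lat -38.9167°.
Cell spans 0.0833333° lon × 0.0416667° lat. NE corner is SW corner plus one full cell.
latitude -38.8750, longitude -147.1667.

-38.8750, -147.1667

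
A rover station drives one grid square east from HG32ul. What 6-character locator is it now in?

HG32vl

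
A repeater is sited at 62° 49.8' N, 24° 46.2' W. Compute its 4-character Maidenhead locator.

Shift to the Maidenhead origin (180°W, 90°S): lon 155.23, lat 152.83.
Field: lon ⌊155.23/20⌋ = 7 → H; lat ⌊152.83/10⌋ = 15 → P.
Square: lon ⌊15.23/2⌋ = 7; lat ⌊2.83/1⌋ = 2.

HP72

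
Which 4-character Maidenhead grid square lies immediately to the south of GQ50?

GP59

Latitude square 0; −1 → -1, wraps to 9, carry into field.
Latitude field Q = 16; −1 → 15 = P.
The longitude characters are unchanged.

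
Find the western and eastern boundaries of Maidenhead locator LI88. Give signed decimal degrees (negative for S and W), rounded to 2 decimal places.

56.00, 58.00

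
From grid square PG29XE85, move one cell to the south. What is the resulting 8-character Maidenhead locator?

Latitude extended square 5; −1 → 4.
The longitude characters are unchanged.

PG29xe84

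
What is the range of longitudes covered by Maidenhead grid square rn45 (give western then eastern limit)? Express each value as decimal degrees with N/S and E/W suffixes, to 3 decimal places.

168.000° E, 170.000° E

Field R=17, N=13: +17·20° lon, +13·10° lat → SW at lon 160°, lat 40°.
Square 4, 5: +4·2° lon, +5·1° lat → SW at lon 168°, lat 45°.
Cell spans 2° lon × 1° lat.
west 168.000° E, east 170.000° E.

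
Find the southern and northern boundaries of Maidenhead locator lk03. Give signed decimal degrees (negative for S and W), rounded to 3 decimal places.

13.000, 14.000

Field L=11, K=10: +11·20° lon, +10·10° lat → SW at lon 40°, lat 10°.
Square 0, 3: +0·2° lon, +3·1° lat → SW at lon 40°, lat 13°.
Cell spans 2° lon × 1° lat.
south 13.000, north 14.000.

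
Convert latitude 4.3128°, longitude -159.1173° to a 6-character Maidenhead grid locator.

BJ04kh

Shift to the Maidenhead origin (180°W, 90°S): lon 20.8827, lat 94.3128.
Field (20°×10°, letters A–R): lon ⌊20.8827/20⌋ = 1 → B; lat ⌊94.3128/10⌋ = 9 → J.
Square (2°×1°, digits 0–9): lon ⌊0.8827/2⌋ = 0; lat ⌊4.3128/1⌋ = 4.
Subsquare (5′×2.5′, letters a–x): lon ⌊0.8827/0.0833333⌋ = 10 → k; lat ⌊0.3128/0.0416667⌋ = 7 → h.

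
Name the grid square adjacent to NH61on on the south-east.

Longitude subsquare o = 14; +1 → 15 = p.
Latitude subsquare n = 13; −1 → 12 = m.

NH61pm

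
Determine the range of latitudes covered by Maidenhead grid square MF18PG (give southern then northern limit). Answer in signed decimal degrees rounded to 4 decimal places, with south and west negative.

-31.7500, -31.7083

Field M=12, F=5: +12·20° lon, +5·10° lat → SW at lon 60°, lat -40°.
Square 1, 8: +1·2° lon, +8·1° lat → SW at lon 62°, lat -32°.
Subsquare p=15, g=6: +15·0.0833333° lon, +6·0.0416667° lat → SW at lon 63.25°, lat -31.75°.
Cell spans 0.0833333° lon × 0.0416667° lat.
south -31.7500, north -31.7083.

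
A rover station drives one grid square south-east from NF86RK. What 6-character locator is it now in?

NF86sj

Longitude subsquare r = 17; +1 → 18 = s.
Latitude subsquare k = 10; −1 → 9 = j.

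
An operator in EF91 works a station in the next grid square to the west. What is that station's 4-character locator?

Longitude square 9; −1 → 8.
The latitude characters are unchanged.

EF81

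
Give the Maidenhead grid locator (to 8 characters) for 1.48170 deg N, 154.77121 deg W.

BJ21ol75

Offset from 180°W / 90°S: lon 25.22879°, lat 91.48170°.
Field (20°×10°, letters A–R): 25.22879/20 → 1 → B, 91.48170/10 → 9 → J; chars BJ.
Square (2°×1°, digits 0–9): 5.22879/2 → 2, 1.48170/1 → 1; chars 21.
Subsquare (5′×2.5′, letters a–x): 1.22879/0.0833333 → 14 → o, 0.48170/0.0416667 → 11 → l; chars ol.
Extended square (30″×15″, digits 0–9): 0.06212/0.00833333 → 7, 0.02337/0.00416667 → 5; chars 75.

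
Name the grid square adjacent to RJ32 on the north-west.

Longitude square 3; −1 → 2.
Latitude square 2; +1 → 3.

RJ23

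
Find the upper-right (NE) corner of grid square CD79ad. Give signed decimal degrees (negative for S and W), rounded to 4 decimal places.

-50.8333, -125.9167

Field C=2, D=3: +2·20° lon, +3·10° lat → SW at lon -140°, lat -60°.
Square 7, 9: +7·2° lon, +9·1° lat → SW at lon -126°, lat -51°.
Subsquare a=0, d=3: +0·0.0833333° lon, +3·0.0416667° lat → SW at lon -126°, lat -50.875°.
Cell spans 0.0833333° lon × 0.0416667° lat. NE corner is SW corner plus one full cell.
latitude -50.8333, longitude -125.9167.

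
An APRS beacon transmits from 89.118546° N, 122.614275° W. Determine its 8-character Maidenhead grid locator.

CR89qc68

Offset from 180°W / 90°S: lon 57.38572°, lat 179.11855°.
Field (20°×10°, letters A–R): lon ⌊57.38572/20⌋ = 2 → C; lat ⌊179.11855/10⌋ = 17 → R.
Square (2°×1°, digits 0–9): lon ⌊17.38572/2⌋ = 8; lat ⌊9.11855/1⌋ = 9.
Subsquare (5′×2.5′, letters a–x): lon ⌊1.38572/0.0833333⌋ = 16 → q; lat ⌊0.11855/0.0416667⌋ = 2 → c.
Extended square (30″×15″, digits 0–9): lon ⌊0.05239/0.00833333⌋ = 6; lat ⌊0.03521/0.00416667⌋ = 8.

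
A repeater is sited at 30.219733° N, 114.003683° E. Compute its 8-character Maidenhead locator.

Offset from 180°W / 90°S: lon 294.00368°, lat 120.21973°.
Field: 294.00368/20 → 14 → O, 120.21973/10 → 12 → M; chars OM.
Square: 14.00368/2 → 7, 0.21973/1 → 0; chars 70.
Subsquare: 0.00368/0.0833333 → 0 → a, 0.21973/0.0416667 → 5 → f; chars af.
Extended square: 0.00368/0.00833333 → 0, 0.01140/0.00416667 → 2; chars 02.

OM70af02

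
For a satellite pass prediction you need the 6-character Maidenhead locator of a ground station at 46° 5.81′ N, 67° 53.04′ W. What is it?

FN66bc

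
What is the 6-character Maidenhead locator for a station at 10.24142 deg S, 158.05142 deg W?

BH09xs

Add 180° to longitude and 90° to latitude: 21.9486, 79.7586.
Field (20°×10°, letters A–R): 21.9486/20 → 1 → B, 79.7586/10 → 7 → H; chars BH.
Square (2°×1°, digits 0–9): 1.9486/2 → 0, 9.7586/1 → 9; chars 09.
Subsquare (5′×2.5′, letters a–x): 1.9486/0.0833333 → 23 → x, 0.7586/0.0416667 → 18 → s; chars xs.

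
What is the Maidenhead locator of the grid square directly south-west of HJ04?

GJ93

Longitude square 0; −1 → -1, wraps to 9, carry into field.
Longitude field H = 7; −1 → 6 = G.
Latitude square 4; −1 → 3.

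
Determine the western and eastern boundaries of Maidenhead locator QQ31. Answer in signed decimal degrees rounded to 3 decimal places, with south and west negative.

Field Q=16, Q=16: +16·20° lon, +16·10° lat → SW at lon 140°, lat 70°.
Square 3, 1: +3·2° lon, +1·1° lat → SW at lon 146°, lat 71°.
Cell spans 2° lon × 1° lat.
west 146.000, east 148.000.

146.000, 148.000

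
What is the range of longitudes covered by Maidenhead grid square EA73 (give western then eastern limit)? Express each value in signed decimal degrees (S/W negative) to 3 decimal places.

-86.000, -84.000

Field E=4, A=0: +4·20° lon, +0·10° lat → SW at lon -100°, lat -90°.
Square 7, 3: +7·2° lon, +3·1° lat → SW at lon -86°, lat -87°.
Cell spans 2° lon × 1° lat.
west -86.000, east -84.000.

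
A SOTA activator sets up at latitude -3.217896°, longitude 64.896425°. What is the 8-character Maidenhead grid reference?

MI26ks77

Add 180° to longitude and 90° to latitude: 244.89642, 86.78210.
Field: lon ⌊244.89642/20⌋ = 12 → M; lat ⌊86.78210/10⌋ = 8 → I.
Square: lon ⌊4.89642/2⌋ = 2; lat ⌊6.78210/1⌋ = 6.
Subsquare: lon ⌊0.89642/0.0833333⌋ = 10 → k; lat ⌊0.78210/0.0416667⌋ = 18 → s.
Extended square: lon ⌊0.06309/0.00833333⌋ = 7; lat ⌊0.03210/0.00416667⌋ = 7.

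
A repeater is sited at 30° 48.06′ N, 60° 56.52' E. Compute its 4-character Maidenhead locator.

MM00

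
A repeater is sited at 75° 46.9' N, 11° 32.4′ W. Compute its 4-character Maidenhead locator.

IQ45

Offset from 180°W / 90°S: lon 168.46°, lat 165.78°.
Field (20°×10°, letters A–R): lon ⌊168.46/20⌋ = 8 → I; lat ⌊165.78/10⌋ = 16 → Q.
Square (2°×1°, digits 0–9): lon ⌊8.46/2⌋ = 4; lat ⌊5.78/1⌋ = 5.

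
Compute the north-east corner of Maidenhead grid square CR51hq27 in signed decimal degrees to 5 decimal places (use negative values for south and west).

81.70000, -129.39167

Field C=2, R=17: +2·20° lon, +17·10° lat → SW at lon -140°, lat 80°.
Square 5, 1: +5·2° lon, +1·1° lat → SW at lon -130°, lat 81°.
Subsquare h=7, q=16: +7·0.0833333° lon, +16·0.0416667° lat → SW at lon -129.417°, lat 81.6667°.
Extended square 2, 7: +2·0.00833333° lon, +7·0.00416667° lat → SW at lon -129.4°, lat 81.6958°.
Cell spans 0.00833333° lon × 0.00416667° lat. NE corner is SW corner plus one full cell.
latitude 81.70000, longitude -129.39167.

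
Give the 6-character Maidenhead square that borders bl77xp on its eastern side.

Longitude subsquare x = 23; +1 → 24, wraps to 0 = a, carry into square.
Longitude square 7; +1 → 8.
The latitude characters are unchanged.

BL87ap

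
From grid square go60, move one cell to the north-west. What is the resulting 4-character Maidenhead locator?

Longitude square 6; −1 → 5.
Latitude square 0; +1 → 1.

GO51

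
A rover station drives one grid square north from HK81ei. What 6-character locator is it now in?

Latitude subsquare i = 8; +1 → 9 = j.
The longitude characters are unchanged.

HK81ej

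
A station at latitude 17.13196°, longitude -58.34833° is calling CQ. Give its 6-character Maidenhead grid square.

GK07td

Add 180° to longitude and 90° to latitude: 121.6517, 107.1320.
Field (20°×10°, letters A–R): lon ⌊121.6517/20⌋ = 6 → G; lat ⌊107.1320/10⌋ = 10 → K.
Square (2°×1°, digits 0–9): lon ⌊1.6517/2⌋ = 0; lat ⌊7.1320/1⌋ = 7.
Subsquare (5′×2.5′, letters a–x): lon ⌊1.6517/0.0833333⌋ = 19 → t; lat ⌊0.1320/0.0416667⌋ = 3 → d.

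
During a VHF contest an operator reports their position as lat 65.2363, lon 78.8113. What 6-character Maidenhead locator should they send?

MP95jf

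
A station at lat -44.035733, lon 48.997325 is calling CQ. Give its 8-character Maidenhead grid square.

LE45lx91

Shift to the Maidenhead origin (180°W, 90°S): lon 228.99732, lat 45.96427.
Field (20°×10°, letters A–R): 228.99732/20 → 11 → L, 45.96427/10 → 4 → E; chars LE.
Square (2°×1°, digits 0–9): 8.99732/2 → 4, 5.96427/1 → 5; chars 45.
Subsquare (5′×2.5′, letters a–x): 0.99732/0.0833333 → 11 → l, 0.96427/0.0416667 → 23 → x; chars lx.
Extended square (30″×15″, digits 0–9): 0.08066/0.00833333 → 9, 0.00593/0.00416667 → 1; chars 91.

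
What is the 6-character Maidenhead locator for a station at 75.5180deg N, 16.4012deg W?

IQ15tm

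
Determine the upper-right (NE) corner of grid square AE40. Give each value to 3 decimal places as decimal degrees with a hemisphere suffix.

Field A=0, E=4: +0·20° lon, +4·10° lat → SW at lon -180°, lat -50°.
Square 4, 0: +4·2° lon, +0·1° lat → SW at lon -172°, lat -50°.
Cell spans 2° lon × 1° lat. NE corner is SW corner plus one full cell.
latitude 49.000° S, longitude 170.000° W.

49.000° S, 170.000° W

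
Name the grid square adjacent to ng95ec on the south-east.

Longitude subsquare e = 4; +1 → 5 = f.
Latitude subsquare c = 2; −1 → 1 = b.

NG95fb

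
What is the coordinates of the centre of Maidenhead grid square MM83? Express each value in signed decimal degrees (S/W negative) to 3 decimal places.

33.500, 77.000

Field M=12, M=12: +12·20° lon, +12·10° lat → SW at lon 60°, lat 30°.
Square 8, 3: +8·2° lon, +3·1° lat → SW at lon 76°, lat 33°.
Cell spans 2° lon × 1° lat. Centre is SW corner plus half of each.
latitude 33.500, longitude 77.000.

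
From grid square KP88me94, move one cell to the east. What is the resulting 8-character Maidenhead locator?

KP88ne04

Longitude extended square 9; +1 → 10, wraps to 0, carry into subsquare.
Longitude subsquare m = 12; +1 → 13 = n.
The latitude characters are unchanged.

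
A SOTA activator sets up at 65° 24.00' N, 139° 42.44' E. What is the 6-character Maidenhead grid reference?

Add 180° to longitude and 90° to latitude: 319.7073, 155.4000.
Field: lon ⌊319.7073/20⌋ = 15 → P; lat ⌊155.4000/10⌋ = 15 → P.
Square: lon ⌊19.7073/2⌋ = 9; lat ⌊5.4000/1⌋ = 5.
Subsquare: lon ⌊1.7073/0.0833333⌋ = 20 → u; lat ⌊0.4000/0.0416667⌋ = 9 → j.

PP95uj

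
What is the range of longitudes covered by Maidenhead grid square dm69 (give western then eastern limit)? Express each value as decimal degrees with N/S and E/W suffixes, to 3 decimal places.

Field D=3, M=12: +3·20° lon, +12·10° lat → SW at lon -120°, lat 30°.
Square 6, 9: +6·2° lon, +9·1° lat → SW at lon -108°, lat 39°.
Cell spans 2° lon × 1° lat.
west 108.000° W, east 106.000° W.

108.000° W, 106.000° W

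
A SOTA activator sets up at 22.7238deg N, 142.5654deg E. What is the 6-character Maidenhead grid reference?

Offset from 180°W / 90°S: lon 322.5654°, lat 112.7238°.
Field: lon ⌊322.5654/20⌋ = 16 → Q; lat ⌊112.7238/10⌋ = 11 → L.
Square: lon ⌊2.5654/2⌋ = 1; lat ⌊2.7238/1⌋ = 2.
Subsquare: lon ⌊0.5654/0.0833333⌋ = 6 → g; lat ⌊0.7238/0.0416667⌋ = 17 → r.

QL12gr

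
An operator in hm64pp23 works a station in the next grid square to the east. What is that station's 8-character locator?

Longitude extended square 2; +1 → 3.
The latitude characters are unchanged.

HM64pp33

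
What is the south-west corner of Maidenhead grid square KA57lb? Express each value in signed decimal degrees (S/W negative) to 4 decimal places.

Field K=10, A=0: +10·20° lon, +0·10° lat → SW at lon 20°, lat -90°.
Square 5, 7: +5·2° lon, +7·1° lat → SW at lon 30°, lat -83°.
Subsquare l=11, b=1: +11·0.0833333° lon, +1·0.0416667° lat → SW at lon 30.9167°, lat -82.9583°.
latitude -82.9583, longitude 30.9167.

-82.9583, 30.9167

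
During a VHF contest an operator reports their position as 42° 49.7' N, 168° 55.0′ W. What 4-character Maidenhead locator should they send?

Shift to the Maidenhead origin (180°W, 90°S): lon 11.08, lat 132.83.
Field: 11.08/20 → 0 → A, 132.83/10 → 13 → N; chars AN.
Square: 11.08/2 → 5, 2.83/1 → 2; chars 52.

AN52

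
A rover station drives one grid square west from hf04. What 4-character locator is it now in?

GF94

Longitude square 0; −1 → -1, wraps to 9, carry into field.
Longitude field H = 7; −1 → 6 = G.
The latitude characters are unchanged.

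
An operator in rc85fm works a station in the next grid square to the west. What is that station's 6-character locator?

RC85em

Longitude subsquare f = 5; −1 → 4 = e.
The latitude characters are unchanged.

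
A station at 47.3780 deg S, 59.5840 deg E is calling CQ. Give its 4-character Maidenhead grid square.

LE92

Shift to the Maidenhead origin (180°W, 90°S): lon 239.58, lat 42.62.
Field: lon ⌊239.58/20⌋ = 11 → L; lat ⌊42.62/10⌋ = 4 → E.
Square: lon ⌊19.58/2⌋ = 9; lat ⌊2.62/1⌋ = 2.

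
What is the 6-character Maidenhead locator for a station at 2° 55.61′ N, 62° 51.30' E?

Add 180° to longitude and 90° to latitude: 242.8550, 92.9268.
Field (20°×10°, letters A–R): 242.8550/20 → 12 → M, 92.9268/10 → 9 → J; chars MJ.
Square (2°×1°, digits 0–9): 2.8550/2 → 1, 2.9268/1 → 2; chars 12.
Subsquare (5′×2.5′, letters a–x): 0.8550/0.0833333 → 10 → k, 0.9268/0.0416667 → 22 → w; chars kw.

MJ12kw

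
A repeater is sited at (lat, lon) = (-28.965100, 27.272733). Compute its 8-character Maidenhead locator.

KG31pa28

Add 180° to longitude and 90° to latitude: 207.27273, 61.03490.
Field (20°×10°, letters A–R): 207.27273/20 → 10 → K, 61.03490/10 → 6 → G; chars KG.
Square (2°×1°, digits 0–9): 7.27273/2 → 3, 1.03490/1 → 1; chars 31.
Subsquare (5′×2.5′, letters a–x): 1.27273/0.0833333 → 15 → p, 0.03490/0.0416667 → 0 → a; chars pa.
Extended square (30″×15″, digits 0–9): 0.02273/0.00833333 → 2, 0.03490/0.00416667 → 8; chars 28.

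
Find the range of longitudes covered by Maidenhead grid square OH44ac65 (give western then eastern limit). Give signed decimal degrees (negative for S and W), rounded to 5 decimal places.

108.05000, 108.05833

Field O=14, H=7: +14·20° lon, +7·10° lat → SW at lon 100°, lat -20°.
Square 4, 4: +4·2° lon, +4·1° lat → SW at lon 108°, lat -16°.
Subsquare a=0, c=2: +0·0.0833333° lon, +2·0.0416667° lat → SW at lon 108°, lat -15.9167°.
Extended square 6, 5: +6·0.00833333° lon, +5·0.00416667° lat → SW at lon 108.05°, lat -15.8958°.
Cell spans 0.00833333° lon × 0.00416667° lat.
west 108.05000, east 108.05833.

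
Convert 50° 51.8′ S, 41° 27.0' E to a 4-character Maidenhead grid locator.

LD09

Offset from 180°W / 90°S: lon 221.45°, lat 39.14°.
Field: 221.45/20 → 11 → L, 39.14/10 → 3 → D; chars LD.
Square: 1.45/2 → 0, 9.14/1 → 9; chars 09.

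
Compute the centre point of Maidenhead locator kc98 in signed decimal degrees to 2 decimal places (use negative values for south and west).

Field K=10, C=2: +10·20° lon, +2·10° lat → SW at lon 20°, lat -70°.
Square 9, 8: +9·2° lon, +8·1° lat → SW at lon 38°, lat -62°.
Cell spans 2° lon × 1° lat. Centre is SW corner plus half of each.
latitude -61.50, longitude 39.00.

-61.50, 39.00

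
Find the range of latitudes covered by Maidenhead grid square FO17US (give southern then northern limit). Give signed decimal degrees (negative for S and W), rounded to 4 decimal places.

Field F=5, O=14: +5·20° lon, +14·10° lat → SW at lon -80°, lat 50°.
Square 1, 7: +1·2° lon, +7·1° lat → SW at lon -78°, lat 57°.
Subsquare u=20, s=18: +20·0.0833333° lon, +18·0.0416667° lat → SW at lon -76.3333°, lat 57.75°.
Cell spans 0.0833333° lon × 0.0416667° lat.
south 57.7500, north 57.7917.

57.7500, 57.7917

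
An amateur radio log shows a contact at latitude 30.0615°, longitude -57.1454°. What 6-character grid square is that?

GM10kb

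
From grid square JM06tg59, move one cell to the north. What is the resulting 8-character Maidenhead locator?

JM06th50

Latitude extended square 9; +1 → 10, wraps to 0, carry into subsquare.
Latitude subsquare g = 6; +1 → 7 = h.
The longitude characters are unchanged.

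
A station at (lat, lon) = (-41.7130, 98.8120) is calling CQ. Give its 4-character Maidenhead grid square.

Offset from 180°W / 90°S: lon 278.81°, lat 48.29°.
Field (20°×10°, letters A–R): 278.81/20 → 13 → N, 48.29/10 → 4 → E; chars NE.
Square (2°×1°, digits 0–9): 18.81/2 → 9, 8.29/1 → 8; chars 98.

NE98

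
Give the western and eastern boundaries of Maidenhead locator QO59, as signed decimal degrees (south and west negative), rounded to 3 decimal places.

Field Q=16, O=14: +16·20° lon, +14·10° lat → SW at lon 140°, lat 50°.
Square 5, 9: +5·2° lon, +9·1° lat → SW at lon 150°, lat 59°.
Cell spans 2° lon × 1° lat.
west 150.000, east 152.000.

150.000, 152.000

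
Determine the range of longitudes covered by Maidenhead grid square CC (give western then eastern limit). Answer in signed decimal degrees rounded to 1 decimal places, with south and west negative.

Field C=2, C=2: +2·20° lon, +2·10° lat → SW at lon -140°, lat -70°.
Cell spans 20° lon × 10° lat.
west -140.0, east -120.0.

-140.0, -120.0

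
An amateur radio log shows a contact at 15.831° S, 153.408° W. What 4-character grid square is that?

BH34

Offset from 180°W / 90°S: lon 26.59°, lat 74.17°.
Field (20°×10°, letters A–R): lon ⌊26.59/20⌋ = 1 → B; lat ⌊74.17/10⌋ = 7 → H.
Square (2°×1°, digits 0–9): lon ⌊6.59/2⌋ = 3; lat ⌊4.17/1⌋ = 4.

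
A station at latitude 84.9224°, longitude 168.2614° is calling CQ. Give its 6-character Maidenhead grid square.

Shift to the Maidenhead origin (180°W, 90°S): lon 348.2614, lat 174.9224.
Field: 348.2614/20 → 17 → R, 174.9224/10 → 17 → R; chars RR.
Square: 8.2614/2 → 4, 4.9224/1 → 4; chars 44.
Subsquare: 0.2614/0.0833333 → 3 → d, 0.9224/0.0416667 → 22 → w; chars dw.

RR44dw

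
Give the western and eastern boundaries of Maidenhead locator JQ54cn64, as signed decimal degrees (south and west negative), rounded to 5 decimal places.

Field J=9, Q=16: +9·20° lon, +16·10° lat → SW at lon 0°, lat 70°.
Square 5, 4: +5·2° lon, +4·1° lat → SW at lon 10°, lat 74°.
Subsquare c=2, n=13: +2·0.0833333° lon, +13·0.0416667° lat → SW at lon 10.1667°, lat 74.5417°.
Extended square 6, 4: +6·0.00833333° lon, +4·0.00416667° lat → SW at lon 10.2167°, lat 74.5583°.
Cell spans 0.00833333° lon × 0.00416667° lat.
west 10.21667, east 10.22500.

10.21667, 10.22500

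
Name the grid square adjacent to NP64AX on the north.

NP65aa

Latitude subsquare x = 23; +1 → 24, wraps to 0 = a, carry into square.
Latitude square 4; +1 → 5.
The longitude characters are unchanged.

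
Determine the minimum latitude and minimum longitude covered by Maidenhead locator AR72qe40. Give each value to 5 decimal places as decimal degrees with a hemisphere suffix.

82.16667° N, 164.63333° W

Field A=0, R=17: +0·20° lon, +17·10° lat → SW at lon -180°, lat 80°.
Square 7, 2: +7·2° lon, +2·1° lat → SW at lon -166°, lat 82°.
Subsquare q=16, e=4: +16·0.0833333° lon, +4·0.0416667° lat → SW at lon -164.667°, lat 82.1667°.
Extended square 4, 0: +4·0.00833333° lon, +0·0.00416667° lat → SW at lon -164.633°, lat 82.1667°.
latitude 82.16667° N, longitude 164.63333° W.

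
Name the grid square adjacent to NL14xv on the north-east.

NL24aw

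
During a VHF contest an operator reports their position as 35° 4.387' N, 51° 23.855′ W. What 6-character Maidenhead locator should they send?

GM45hb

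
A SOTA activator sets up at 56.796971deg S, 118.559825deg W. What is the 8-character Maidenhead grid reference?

DD03re28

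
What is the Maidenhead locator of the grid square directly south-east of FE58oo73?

FE58oo82

Longitude extended square 7; +1 → 8.
Latitude extended square 3; −1 → 2.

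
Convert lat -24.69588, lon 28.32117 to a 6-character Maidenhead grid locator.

KG45dh

Shift to the Maidenhead origin (180°W, 90°S): lon 208.3212, lat 65.3041.
Field: lon ⌊208.3212/20⌋ = 10 → K; lat ⌊65.3041/10⌋ = 6 → G.
Square: lon ⌊8.3212/2⌋ = 4; lat ⌊5.3041/1⌋ = 5.
Subsquare: lon ⌊0.3212/0.0833333⌋ = 3 → d; lat ⌊0.3041/0.0416667⌋ = 7 → h.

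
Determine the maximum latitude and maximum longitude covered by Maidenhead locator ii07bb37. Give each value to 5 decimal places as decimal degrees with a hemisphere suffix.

Field I=8, I=8: +8·20° lon, +8·10° lat → SW at lon -20°, lat -10°.
Square 0, 7: +0·2° lon, +7·1° lat → SW at lon -20°, lat -3°.
Subsquare b=1, b=1: +1·0.0833333° lon, +1·0.0416667° lat → SW at lon -19.9167°, lat -2.95833°.
Extended square 3, 7: +3·0.00833333° lon, +7·0.00416667° lat → SW at lon -19.8917°, lat -2.92917°.
Cell spans 0.00833333° lon × 0.00416667° lat. NE corner is SW corner plus one full cell.
latitude 2.92500° S, longitude 19.88333° W.

2.92500° S, 19.88333° W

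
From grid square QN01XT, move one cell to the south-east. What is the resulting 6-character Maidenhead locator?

QN11as

Longitude subsquare x = 23; +1 → 24, wraps to 0 = a, carry into square.
Longitude square 0; +1 → 1.
Latitude subsquare t = 19; −1 → 18 = s.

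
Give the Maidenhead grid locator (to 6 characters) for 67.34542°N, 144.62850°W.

BP77qi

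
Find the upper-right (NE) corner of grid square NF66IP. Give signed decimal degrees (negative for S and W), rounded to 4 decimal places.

-33.3333, 92.7500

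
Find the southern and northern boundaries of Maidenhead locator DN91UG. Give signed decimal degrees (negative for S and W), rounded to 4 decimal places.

Field D=3, N=13: +3·20° lon, +13·10° lat → SW at lon -120°, lat 40°.
Square 9, 1: +9·2° lon, +1·1° lat → SW at lon -102°, lat 41°.
Subsquare u=20, g=6: +20·0.0833333° lon, +6·0.0416667° lat → SW at lon -100.333°, lat 41.25°.
Cell spans 0.0833333° lon × 0.0416667° lat.
south 41.2500, north 41.2917.

41.2500, 41.2917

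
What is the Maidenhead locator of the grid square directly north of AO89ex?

AP80ea

Latitude subsquare x = 23; +1 → 24, wraps to 0 = a, carry into square.
Latitude square 9; +1 → 10, wraps to 0, carry into field.
Latitude field O = 14; +1 → 15 = P.
The longitude characters are unchanged.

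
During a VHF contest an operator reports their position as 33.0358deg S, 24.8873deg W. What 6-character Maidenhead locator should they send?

Offset from 180°W / 90°S: lon 155.1127°, lat 56.9642°.
Field: 155.1127/20 → 7 → H, 56.9642/10 → 5 → F; chars HF.
Square: 15.1127/2 → 7, 6.9642/1 → 6; chars 76.
Subsquare: 1.1127/0.0833333 → 13 → n, 0.9642/0.0416667 → 23 → x; chars nx.

HF76nx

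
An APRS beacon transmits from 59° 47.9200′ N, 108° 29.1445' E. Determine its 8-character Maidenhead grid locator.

OO49ft81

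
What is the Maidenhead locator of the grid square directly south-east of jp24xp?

JP34ao

Longitude subsquare x = 23; +1 → 24, wraps to 0 = a, carry into square.
Longitude square 2; +1 → 3.
Latitude subsquare p = 15; −1 → 14 = o.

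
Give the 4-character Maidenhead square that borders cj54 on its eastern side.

CJ64

Longitude square 5; +1 → 6.
The latitude characters are unchanged.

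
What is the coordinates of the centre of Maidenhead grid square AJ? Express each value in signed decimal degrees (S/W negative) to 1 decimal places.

5.0, -170.0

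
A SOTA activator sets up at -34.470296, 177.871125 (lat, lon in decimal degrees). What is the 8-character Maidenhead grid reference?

RF85wm47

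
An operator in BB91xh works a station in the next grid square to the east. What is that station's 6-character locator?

Longitude subsquare x = 23; +1 → 24, wraps to 0 = a, carry into square.
Longitude square 9; +1 → 10, wraps to 0, carry into field.
Longitude field B = 1; +1 → 2 = C.
The latitude characters are unchanged.

CB01ah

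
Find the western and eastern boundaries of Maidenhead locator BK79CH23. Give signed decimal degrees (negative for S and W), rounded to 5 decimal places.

-145.81667, -145.80833

Field B=1, K=10: +1·20° lon, +10·10° lat → SW at lon -160°, lat 10°.
Square 7, 9: +7·2° lon, +9·1° lat → SW at lon -146°, lat 19°.
Subsquare c=2, h=7: +2·0.0833333° lon, +7·0.0416667° lat → SW at lon -145.833°, lat 19.2917°.
Extended square 2, 3: +2·0.00833333° lon, +3·0.00416667° lat → SW at lon -145.817°, lat 19.3042°.
Cell spans 0.00833333° lon × 0.00416667° lat.
west -145.81667, east -145.80833.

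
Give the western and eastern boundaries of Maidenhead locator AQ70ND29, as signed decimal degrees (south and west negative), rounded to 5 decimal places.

-164.90000, -164.89167

Field A=0, Q=16: +0·20° lon, +16·10° lat → SW at lon -180°, lat 70°.
Square 7, 0: +7·2° lon, +0·1° lat → SW at lon -166°, lat 70°.
Subsquare n=13, d=3: +13·0.0833333° lon, +3·0.0416667° lat → SW at lon -164.917°, lat 70.125°.
Extended square 2, 9: +2·0.00833333° lon, +9·0.00416667° lat → SW at lon -164.9°, lat 70.1625°.
Cell spans 0.00833333° lon × 0.00416667° lat.
west -164.90000, east -164.89167.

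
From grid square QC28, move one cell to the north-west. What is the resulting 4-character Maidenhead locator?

Longitude square 2; −1 → 1.
Latitude square 8; +1 → 9.

QC19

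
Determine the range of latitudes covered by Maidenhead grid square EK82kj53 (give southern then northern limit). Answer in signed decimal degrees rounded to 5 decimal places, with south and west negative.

12.38750, 12.39167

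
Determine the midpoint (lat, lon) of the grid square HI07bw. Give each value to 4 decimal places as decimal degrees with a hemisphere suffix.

2.0625° S, 39.8750° W

Field H=7, I=8: +7·20° lon, +8·10° lat → SW at lon -40°, lat -10°.
Square 0, 7: +0·2° lon, +7·1° lat → SW at lon -40°, lat -3°.
Subsquare b=1, w=22: +1·0.0833333° lon, +22·0.0416667° lat → SW at lon -39.9167°, lat -2.08333°.
Cell spans 0.0833333° lon × 0.0416667° lat. Centre is SW corner plus half of each.
latitude 2.0625° S, longitude 39.8750° W.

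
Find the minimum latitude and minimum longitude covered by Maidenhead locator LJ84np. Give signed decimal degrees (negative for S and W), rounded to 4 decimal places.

4.6250, 57.0833

Field L=11, J=9: +11·20° lon, +9·10° lat → SW at lon 40°, lat 0°.
Square 8, 4: +8·2° lon, +4·1° lat → SW at lon 56°, lat 4°.
Subsquare n=13, p=15: +13·0.0833333° lon, +15·0.0416667° lat → SW at lon 57.0833°, lat 4.625°.
latitude 4.6250, longitude 57.0833.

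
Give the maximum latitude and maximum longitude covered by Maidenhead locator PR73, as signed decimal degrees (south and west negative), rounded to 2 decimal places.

84.00, 136.00

Field P=15, R=17: +15·20° lon, +17·10° lat → SW at lon 120°, lat 80°.
Square 7, 3: +7·2° lon, +3·1° lat → SW at lon 134°, lat 83°.
Cell spans 2° lon × 1° lat. NE corner is SW corner plus one full cell.
latitude 84.00, longitude 136.00.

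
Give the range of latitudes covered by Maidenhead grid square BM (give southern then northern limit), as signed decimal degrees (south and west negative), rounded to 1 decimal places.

Field B=1, M=12: +1·20° lon, +12·10° lat → SW at lon -160°, lat 30°.
Cell spans 20° lon × 10° lat.
south 30.0, north 40.0.

30.0, 40.0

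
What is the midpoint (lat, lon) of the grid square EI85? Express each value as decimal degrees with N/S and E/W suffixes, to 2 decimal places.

Field E=4, I=8: +4·20° lon, +8·10° lat → SW at lon -100°, lat -10°.
Square 8, 5: +8·2° lon, +5·1° lat → SW at lon -84°, lat -5°.
Cell spans 2° lon × 1° lat. Centre is SW corner plus half of each.
latitude 4.50° S, longitude 83.00° W.

4.50° S, 83.00° W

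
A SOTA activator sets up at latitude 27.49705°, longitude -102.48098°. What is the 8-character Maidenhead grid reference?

Add 180° to longitude and 90° to latitude: 77.51902, 117.49705.
Field: 77.51902/20 → 3 → D, 117.49705/10 → 11 → L; chars DL.
Square: 17.51902/2 → 8, 7.49705/1 → 7; chars 87.
Subsquare: 1.51902/0.0833333 → 18 → s, 0.49705/0.0416667 → 11 → l; chars sl.
Extended square: 0.01902/0.00833333 → 2, 0.03872/0.00416667 → 9; chars 29.

DL87sl29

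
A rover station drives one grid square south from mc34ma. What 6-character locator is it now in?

Latitude subsquare a = 0; −1 → -1, wraps to 23 = x, carry into square.
Latitude square 4; −1 → 3.
The longitude characters are unchanged.

MC33mx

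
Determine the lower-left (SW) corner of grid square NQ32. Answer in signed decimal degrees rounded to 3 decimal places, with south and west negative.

72.000, 86.000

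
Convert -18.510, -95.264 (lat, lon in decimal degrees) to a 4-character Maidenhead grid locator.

EH21

Offset from 180°W / 90°S: lon 84.74°, lat 71.49°.
Field: 84.74/20 → 4 → E, 71.49/10 → 7 → H; chars EH.
Square: 4.74/2 → 2, 1.49/1 → 1; chars 21.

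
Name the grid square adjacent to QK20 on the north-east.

Longitude square 2; +1 → 3.
Latitude square 0; +1 → 1.

QK31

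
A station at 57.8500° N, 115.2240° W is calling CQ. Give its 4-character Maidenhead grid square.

DO27

Shift to the Maidenhead origin (180°W, 90°S): lon 64.78, lat 147.85.
Field: lon ⌊64.78/20⌋ = 3 → D; lat ⌊147.85/10⌋ = 14 → O.
Square: lon ⌊4.78/2⌋ = 2; lat ⌊7.85/1⌋ = 7.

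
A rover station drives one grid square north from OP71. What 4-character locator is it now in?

OP72

Latitude square 1; +1 → 2.
The longitude characters are unchanged.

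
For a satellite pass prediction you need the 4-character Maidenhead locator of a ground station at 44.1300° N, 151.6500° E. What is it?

Shift to the Maidenhead origin (180°W, 90°S): lon 331.65, lat 134.13.
Field: lon ⌊331.65/20⌋ = 16 → Q; lat ⌊134.13/10⌋ = 13 → N.
Square: lon ⌊11.65/2⌋ = 5; lat ⌊4.13/1⌋ = 4.

QN54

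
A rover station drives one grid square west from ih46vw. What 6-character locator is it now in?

Longitude subsquare v = 21; −1 → 20 = u.
The latitude characters are unchanged.

IH46uw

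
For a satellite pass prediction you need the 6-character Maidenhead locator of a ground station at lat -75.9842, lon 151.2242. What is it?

QB54oa

Add 180° to longitude and 90° to latitude: 331.2242, 14.0158.
Field: 331.2242/20 → 16 → Q, 14.0158/10 → 1 → B; chars QB.
Square: 11.2242/2 → 5, 4.0158/1 → 4; chars 54.
Subsquare: 1.2242/0.0833333 → 14 → o, 0.0158/0.0416667 → 0 → a; chars oa.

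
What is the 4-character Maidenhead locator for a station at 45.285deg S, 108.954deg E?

Offset from 180°W / 90°S: lon 288.95°, lat 44.72°.
Field: lon ⌊288.95/20⌋ = 14 → O; lat ⌊44.72/10⌋ = 4 → E.
Square: lon ⌊8.95/2⌋ = 4; lat ⌊4.72/1⌋ = 4.

OE44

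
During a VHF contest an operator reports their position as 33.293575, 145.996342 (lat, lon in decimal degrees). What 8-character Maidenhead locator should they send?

QM23xh90

Offset from 180°W / 90°S: lon 325.99634°, lat 123.29358°.
Field (20°×10°, letters A–R): 325.99634/20 → 16 → Q, 123.29358/10 → 12 → M; chars QM.
Square (2°×1°, digits 0–9): 5.99634/2 → 2, 3.29358/1 → 3; chars 23.
Subsquare (5′×2.5′, letters a–x): 1.99634/0.0833333 → 23 → x, 0.29358/0.0416667 → 7 → h; chars xh.
Extended square (30″×15″, digits 0–9): 0.07968/0.00833333 → 9, 0.00191/0.00416667 → 0; chars 90.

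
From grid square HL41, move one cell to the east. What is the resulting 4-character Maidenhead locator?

HL51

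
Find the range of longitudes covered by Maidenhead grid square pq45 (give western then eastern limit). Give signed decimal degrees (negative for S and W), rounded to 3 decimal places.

Field P=15, Q=16: +15·20° lon, +16·10° lat → SW at lon 120°, lat 70°.
Square 4, 5: +4·2° lon, +5·1° lat → SW at lon 128°, lat 75°.
Cell spans 2° lon × 1° lat.
west 128.000, east 130.000.

128.000, 130.000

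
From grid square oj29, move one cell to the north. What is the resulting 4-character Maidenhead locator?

OK20

Latitude square 9; +1 → 10, wraps to 0, carry into field.
Latitude field J = 9; +1 → 10 = K.
The longitude characters are unchanged.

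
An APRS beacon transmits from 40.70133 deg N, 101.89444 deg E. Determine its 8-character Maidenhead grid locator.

ON00wq78

Offset from 180°W / 90°S: lon 281.89444°, lat 130.70133°.
Field: lon ⌊281.89444/20⌋ = 14 → O; lat ⌊130.70133/10⌋ = 13 → N.
Square: lon ⌊1.89444/2⌋ = 0; lat ⌊0.70133/1⌋ = 0.
Subsquare: lon ⌊1.89444/0.0833333⌋ = 22 → w; lat ⌊0.70133/0.0416667⌋ = 16 → q.
Extended square: lon ⌊0.06111/0.00833333⌋ = 7; lat ⌊0.03466/0.00416667⌋ = 8.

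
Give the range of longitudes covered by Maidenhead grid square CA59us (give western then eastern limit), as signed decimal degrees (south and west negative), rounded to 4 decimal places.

Field C=2, A=0: +2·20° lon, +0·10° lat → SW at lon -140°, lat -90°.
Square 5, 9: +5·2° lon, +9·1° lat → SW at lon -130°, lat -81°.
Subsquare u=20, s=18: +20·0.0833333° lon, +18·0.0416667° lat → SW at lon -128.333°, lat -80.25°.
Cell spans 0.0833333° lon × 0.0416667° lat.
west -128.3333, east -128.2500.

-128.3333, -128.2500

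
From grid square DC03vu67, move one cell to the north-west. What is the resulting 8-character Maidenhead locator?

DC03vu58

Longitude extended square 6; −1 → 5.
Latitude extended square 7; +1 → 8.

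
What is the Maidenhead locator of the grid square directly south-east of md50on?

MD50pm

Longitude subsquare o = 14; +1 → 15 = p.
Latitude subsquare n = 13; −1 → 12 = m.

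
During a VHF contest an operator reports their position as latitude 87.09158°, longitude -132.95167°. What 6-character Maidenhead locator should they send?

CR37mc

Shift to the Maidenhead origin (180°W, 90°S): lon 47.0483, lat 177.0916.
Field: lon ⌊47.0483/20⌋ = 2 → C; lat ⌊177.0916/10⌋ = 17 → R.
Square: lon ⌊7.0483/2⌋ = 3; lat ⌊7.0916/1⌋ = 7.
Subsquare: lon ⌊1.0483/0.0833333⌋ = 12 → m; lat ⌊0.0916/0.0416667⌋ = 2 → c.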